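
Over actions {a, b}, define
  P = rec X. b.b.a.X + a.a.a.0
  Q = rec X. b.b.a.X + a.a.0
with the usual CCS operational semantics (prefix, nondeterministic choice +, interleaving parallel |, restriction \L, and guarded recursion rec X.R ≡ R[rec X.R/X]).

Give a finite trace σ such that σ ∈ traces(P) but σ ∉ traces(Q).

aaa

P's transition system — 6 states:
  u0 = rec X. b.b.a.X + a.a.a.0 ⊢ -a-> u1, -b-> u2
  u1 = a.a.0 ⊢ -a-> u3
  u2 = b.a.(rec X. b.b.a.X + a.a.a.0) ⊢ -b-> u4
  u3 = a.0 ⊢ -a-> u5
  u4 = a.(rec X. b.b.a.X + a.a.a.0) ⊢ -a-> u0
  u5 = 0 ⊢ (no moves)
Q's transition system — 5 states:
  v0 = rec X. b.b.a.X + a.a.0 ⊢ -a-> v1, -b-> v2
  v1 = a.0 ⊢ -a-> v3
  v2 = b.a.(rec X. b.b.a.X + a.a.0) ⊢ -b-> v4
  v3 = 0 ⊢ (no moves)
  v4 = a.(rec X. b.b.a.X + a.a.0) ⊢ -a-> v0
Run σ = ⟨aaa⟩ on P: start {u0}
  after a @ step 1: {u1}
  after a @ step 2: {u3}
  after a @ step 3: {u5}
  ✓ P
Run σ = ⟨aaa⟩ on Q: start {v0}
  after a @ step 1: {v1}
  after a @ step 2: {v3}
  after a @ step 3: ∅ (Q stuck)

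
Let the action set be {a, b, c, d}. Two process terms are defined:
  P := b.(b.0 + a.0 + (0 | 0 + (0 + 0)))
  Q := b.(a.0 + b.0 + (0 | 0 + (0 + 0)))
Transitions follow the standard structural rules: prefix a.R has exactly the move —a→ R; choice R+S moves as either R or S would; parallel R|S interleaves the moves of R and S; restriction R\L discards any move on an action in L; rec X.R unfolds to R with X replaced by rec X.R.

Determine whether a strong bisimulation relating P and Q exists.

LTS(P): 3 reachable states
  p0 = b.(b.0 + a.0 + (0 | 0 + (0 + 0))) ⊢ ··b··> p1
  p1 = b.0 + a.0 + (0 | 0 + (0 + 0)) ⊢ ··a··> p2, ··b··> p2
  p2 = 0 ⊢ deadlocked
LTS(Q): 3 reachable states
  q0 = b.(a.0 + b.0 + (0 | 0 + (0 + 0))) ⊢ ··b··> q1
  q1 = a.0 + b.0 + (0 | 0 + (0 + 0)) ⊢ ··a··> q2, ··b··> q2
  q2 = 0 ⊢ deadlocked
Coarsest stable partition (strong bisimilarity classes):
  B0 = {p0, q0}
  B1 = {p1, q1}
  B2 = {p2, q2}
p0 ∈ B0, q0 ∈ B0 → same block

P ~ Q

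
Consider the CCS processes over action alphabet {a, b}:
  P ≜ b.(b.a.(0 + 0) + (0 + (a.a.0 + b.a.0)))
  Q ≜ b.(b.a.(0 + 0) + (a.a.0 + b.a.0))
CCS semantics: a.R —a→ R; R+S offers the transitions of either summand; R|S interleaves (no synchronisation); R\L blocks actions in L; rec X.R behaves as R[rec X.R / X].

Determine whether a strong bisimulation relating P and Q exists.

P's transition system — 6 states:
  u0 = b.(b.a.(0 + 0) + (0 + (a.a.0 + b.a.0))) → -b-> u1
  u1 = b.a.(0 + 0) + (0 + (a.a.0 + b.a.0)) → -a-> u2, -b-> u2, -b-> u3
  u2 = a.0 → -a-> u4
  u3 = a.(0 + 0) → -a-> u5
  u4 = 0 → (no moves)
  u5 = 0 + 0 → (no moves)
Q's transition system — 6 states:
  v0 = b.(b.a.(0 + 0) + (a.a.0 + b.a.0)) → -b-> v1
  v1 = b.a.(0 + 0) + (a.a.0 + b.a.0) → -a-> v2, -b-> v2, -b-> v3
  v2 = a.0 → -a-> v4
  v3 = a.(0 + 0) → -a-> v5
  v4 = 0 → (no moves)
  v5 = 0 + 0 → (no moves)
Bisimilarity quotient blocks:
  B0 = {u0, v0}
  B1 = {u1, v1}
  B2 = {u2, u3, v2, v3}
  B3 = {u4, u5, v4, v5}
u0 ∈ B0, v0 ∈ B0 → same block

YES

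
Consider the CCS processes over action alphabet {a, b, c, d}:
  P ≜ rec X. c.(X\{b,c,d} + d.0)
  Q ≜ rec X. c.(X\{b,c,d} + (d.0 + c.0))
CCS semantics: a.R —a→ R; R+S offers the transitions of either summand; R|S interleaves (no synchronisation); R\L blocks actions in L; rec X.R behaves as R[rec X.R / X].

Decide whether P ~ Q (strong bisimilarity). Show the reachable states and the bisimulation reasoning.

LTS(P): 3 reachable states
  m0 = rec X. c.(X\{b,c,d} + d.0) ⊢ -c-> m1
  m1 = (rec X. c.(X\{b,c,d} + d.0))\{b,c,d} + d.0 ⊢ -d-> m2
  m2 = 0 ⊢ deadlocked
LTS(Q): 3 reachable states
  n0 = rec X. c.(X\{b,c,d} + (d.0 + c.0)) ⊢ -c-> n1
  n1 = (rec X. c.(X\{b,c,d} + (d.0 + c.0)))\{b,c,d} + (d.0 + c.0) ⊢ -c-> n2, -d-> n2
  n2 = 0 ⊢ deadlocked
Bisimilarity quotient blocks:
  B0 = {m0}
  B1 = {m1}
  B2 = {m2, n2}
  B3 = {n0}
  B4 = {n1}
m0 ∈ B0, n0 ∈ B3 → different blocks

NO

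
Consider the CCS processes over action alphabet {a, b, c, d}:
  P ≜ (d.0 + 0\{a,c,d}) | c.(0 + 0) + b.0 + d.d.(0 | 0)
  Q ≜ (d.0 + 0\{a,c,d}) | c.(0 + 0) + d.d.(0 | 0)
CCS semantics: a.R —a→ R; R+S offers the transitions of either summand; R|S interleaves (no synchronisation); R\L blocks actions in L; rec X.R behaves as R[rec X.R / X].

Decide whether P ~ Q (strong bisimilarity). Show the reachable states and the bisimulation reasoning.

not bisimilar

Reachable graph of P (7 states):
  m0 = (d.0 + 0\{a,c,d}) | c.(0 + 0) + b.0 + d.d.(0 | 0) :: ··b··> m1, ··c··> m2, ··d··> m3, ··d··> m4
  m1 = 0 :: stopped
  m2 = (d.0 + 0\{a,c,d}) | (0 + 0) :: ··d··> m5
  m3 = 0 | c.(0 + 0) :: ··c··> m5
  m4 = d.(0 | 0) :: ··d··> m6
  m5 = 0 | (0 + 0) :: stopped
  m6 = 0 | 0 :: stopped
Reachable graph of Q (6 states):
  n0 = (d.0 + 0\{a,c,d}) | c.(0 + 0) + d.d.(0 | 0) :: ··c··> n1, ··d··> n2, ··d··> n3
  n1 = (d.0 + 0\{a,c,d}) | (0 + 0) :: ··d··> n4
  n2 = 0 | c.(0 + 0) :: ··c··> n4
  n3 = d.(0 | 0) :: ··d··> n5
  n4 = 0 | (0 + 0) :: stopped
  n5 = 0 | 0 :: stopped
Coarsest stable partition (strong bisimilarity classes):
  B0 = {m0}
  B1 = {m2, m4, n1, n3}
  B2 = {m1, m5, m6, n4, n5}
  B3 = {m3, n2}
  B4 = {n0}
m0 ∈ B0, n0 ∈ B4 → different blocks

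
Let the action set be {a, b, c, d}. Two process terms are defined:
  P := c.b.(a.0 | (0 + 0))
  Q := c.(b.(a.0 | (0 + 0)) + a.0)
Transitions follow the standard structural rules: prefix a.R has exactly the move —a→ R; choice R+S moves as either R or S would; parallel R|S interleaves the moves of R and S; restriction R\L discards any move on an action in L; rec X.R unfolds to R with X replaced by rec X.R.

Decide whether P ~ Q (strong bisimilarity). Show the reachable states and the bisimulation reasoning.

not bisimilar

P's transition system — 4 states:
  p0 = c.b.(a.0 | (0 + 0)) | --c--▸ p1
  p1 = b.(a.0 | (0 + 0)) | --b--▸ p2
  p2 = a.0 | (0 + 0) | --a--▸ p3
  p3 = 0 | (0 + 0) | ∅
Q's transition system — 5 states:
  q0 = c.(b.(a.0 | (0 + 0)) + a.0) | --c--▸ q1
  q1 = b.(a.0 | (0 + 0)) + a.0 | --a--▸ q2, --b--▸ q3
  q2 = 0 | ∅
  q3 = a.0 | (0 + 0) | --a--▸ q4
  q4 = 0 | (0 + 0) | ∅
Bisimilarity quotient blocks:
  B0 = {p0}
  B1 = {p1}
  B2 = {p2, q3}
  B3 = {p3, q2, q4}
  B4 = {q0}
  B5 = {q1}
p0 ∈ B0, q0 ∈ B4 → different blocks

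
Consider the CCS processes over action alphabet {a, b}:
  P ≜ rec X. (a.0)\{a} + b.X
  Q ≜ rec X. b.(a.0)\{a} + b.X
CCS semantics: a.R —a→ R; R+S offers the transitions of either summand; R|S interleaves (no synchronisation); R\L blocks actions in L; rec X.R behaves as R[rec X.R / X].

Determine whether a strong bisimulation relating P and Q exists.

Reachable graph of P (1 states):
  u0 = rec X. (a.0)\{a} + b.X → --b--▸ u0
Reachable graph of Q (2 states):
  v0 = rec X. b.(a.0)\{a} + b.X → --b--▸ v0, --b--▸ v1
  v1 = (a.0)\{a} → (no moves)
Partition-refinement fixed point:
  B0 = {u0}
  B1 = {v0}
  B2 = {v1}
u0 ∈ B0, v0 ∈ B1 → different blocks

NO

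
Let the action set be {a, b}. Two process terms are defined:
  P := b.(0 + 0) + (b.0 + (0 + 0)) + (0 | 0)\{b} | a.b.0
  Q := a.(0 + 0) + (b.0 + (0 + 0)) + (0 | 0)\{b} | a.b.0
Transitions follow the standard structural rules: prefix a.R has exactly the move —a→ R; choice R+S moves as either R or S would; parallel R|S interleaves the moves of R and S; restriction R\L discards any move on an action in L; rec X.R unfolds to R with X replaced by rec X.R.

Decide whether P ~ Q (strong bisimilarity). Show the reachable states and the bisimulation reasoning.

Reachable graph of P (5 states):
  s0 = b.(0 + 0) + (b.0 + (0 + 0)) + (0 | 0)\{b} | a.b.0 | -a-> s1, -b-> s2, -b-> s3
  s1 = (0 | 0)\{b} | b.0 | -b-> s4
  s2 = 0 | stopped
  s3 = 0 + 0 | stopped
  s4 = (0 | 0)\{b} | 0 | stopped
Reachable graph of Q (5 states):
  t0 = a.(0 + 0) + (b.0 + (0 + 0)) + (0 | 0)\{b} | a.b.0 | -a-> t1, -a-> t2, -b-> t3
  t1 = (0 | 0)\{b} | b.0 | -b-> t4
  t2 = 0 + 0 | stopped
  t3 = 0 | stopped
  t4 = (0 | 0)\{b} | 0 | stopped
Partition-refinement fixed point:
  B0 = {s0}
  B1 = {s1, t1}
  B2 = {s2, s3, s4, t2, t3, t4}
  B3 = {t0}
s0 ∈ B0, t0 ∈ B3 → different blocks

not bisimilar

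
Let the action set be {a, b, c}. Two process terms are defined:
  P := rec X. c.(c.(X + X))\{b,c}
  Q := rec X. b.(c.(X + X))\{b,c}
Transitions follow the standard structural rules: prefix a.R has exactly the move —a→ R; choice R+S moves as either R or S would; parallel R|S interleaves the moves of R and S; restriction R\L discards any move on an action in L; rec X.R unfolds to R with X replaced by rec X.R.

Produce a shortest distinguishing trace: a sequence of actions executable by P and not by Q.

c

Reachable graph of P (2 states):
  s0 = rec X. c.(c.(X + X))\{b,c} | —c→ s1
  s1 = (c.((rec X. c.(c.(X + X))\{b,c}) + (rec X. c.(c.(X + X))\{b,c})))\{b,c} | ∅
Reachable graph of Q (2 states):
  t0 = rec X. b.(c.(X + X))\{b,c} | —b→ t1
  t1 = (c.((rec X. b.(c.(X + X))\{b,c}) + (rec X. b.(c.(X + X))\{b,c})))\{b,c} | ∅
Trace ⟨c⟩ through P, begin at {s0}:
  step 1 (c): {s1}
  — P admits the full trace.
Trace ⟨c⟩ through Q, begin at {t0}:
  step 1 (c): no successor for Q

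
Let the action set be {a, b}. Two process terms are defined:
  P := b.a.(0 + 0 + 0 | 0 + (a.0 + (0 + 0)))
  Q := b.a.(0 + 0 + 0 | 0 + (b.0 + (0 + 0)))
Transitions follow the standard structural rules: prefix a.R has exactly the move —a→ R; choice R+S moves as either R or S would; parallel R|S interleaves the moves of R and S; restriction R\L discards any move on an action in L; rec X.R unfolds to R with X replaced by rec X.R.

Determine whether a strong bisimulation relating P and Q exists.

not bisimilar

P's transition system — 4 states:
  p0 = b.a.(0 + 0 + 0 | 0 + (a.0 + (0 + 0))) :: -b-> p1
  p1 = a.(0 + 0 + 0 | 0 + (a.0 + (0 + 0))) :: -a-> p2
  p2 = 0 + 0 + 0 | 0 + (a.0 + (0 + 0)) :: -a-> p3
  p3 = 0 :: (no moves)
Q's transition system — 4 states:
  q0 = b.a.(0 + 0 + 0 | 0 + (b.0 + (0 + 0))) :: -b-> q1
  q1 = a.(0 + 0 + 0 | 0 + (b.0 + (0 + 0))) :: -a-> q2
  q2 = 0 + 0 + 0 | 0 + (b.0 + (0 + 0)) :: -b-> q3
  q3 = 0 :: (no moves)
Partition-refinement fixed point:
  B0 = {p0}
  B1 = {p1}
  B2 = {p2}
  B3 = {p3, q3}
  B4 = {q0}
  B5 = {q1}
  B6 = {q2}
p0 ∈ B0, q0 ∈ B4 → different blocks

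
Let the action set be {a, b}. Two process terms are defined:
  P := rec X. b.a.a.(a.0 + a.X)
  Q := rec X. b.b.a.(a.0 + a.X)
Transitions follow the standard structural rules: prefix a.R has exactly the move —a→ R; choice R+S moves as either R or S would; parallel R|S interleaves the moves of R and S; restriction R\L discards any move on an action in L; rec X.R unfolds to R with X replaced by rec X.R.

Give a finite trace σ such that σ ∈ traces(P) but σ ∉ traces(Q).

ba

LTS(P): 5 reachable states
  m0 = rec X. b.a.a.(a.0 + a.X) | --b--▸ m1
  m1 = a.a.(a.0 + a.(rec X. b.a.a.(a.0 + a.X))) | --a--▸ m2
  m2 = a.(a.0 + a.(rec X. b.a.a.(a.0 + a.X))) | --a--▸ m3
  m3 = a.0 + a.(rec X. b.a.a.(a.0 + a.X)) | --a--▸ m0, --a--▸ m4
  m4 = 0 | ∅
LTS(Q): 5 reachable states
  n0 = rec X. b.b.a.(a.0 + a.X) | --b--▸ n1
  n1 = b.a.(a.0 + a.(rec X. b.b.a.(a.0 + a.X))) | --b--▸ n2
  n2 = a.(a.0 + a.(rec X. b.b.a.(a.0 + a.X))) | --a--▸ n3
  n3 = a.0 + a.(rec X. b.b.a.(a.0 + a.X)) | --a--▸ n0, --a--▸ n4
  n4 = 0 | ∅
Trace ⟨ba⟩ through P, begin at {m0}:
  after b @ step 1: {m1}
  after a @ step 2: {m2}
  — P admits the full trace.
Trace ⟨ba⟩ through Q, begin at {n0}:
  after b @ step 1: {n1}
  after a @ step 2: no successor for Q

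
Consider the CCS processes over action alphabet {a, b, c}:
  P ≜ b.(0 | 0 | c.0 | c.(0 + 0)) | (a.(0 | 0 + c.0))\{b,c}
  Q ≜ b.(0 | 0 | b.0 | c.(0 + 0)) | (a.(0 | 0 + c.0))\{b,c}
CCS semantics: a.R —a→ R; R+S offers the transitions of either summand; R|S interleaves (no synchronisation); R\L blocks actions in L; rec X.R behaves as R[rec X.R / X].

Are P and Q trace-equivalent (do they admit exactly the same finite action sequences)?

Reachable graph of P (10 states):
  p0 = b.(0 | 0 | c.0 | c.(0 + 0)) | (a.(0 | 0 + c.0))\{b,c} → —a→ p1, —b→ p2
  p1 = b.(0 | 0 | c.0 | c.(0 + 0)) | (0 | 0 + c.0)\{b,c} → —b→ p3
  p2 = 0 | 0 | c.0 | c.(0 + 0) | (a.(0 | 0 + c.0))\{b,c} → —a→ p3, —c→ p4, —c→ p5
  p3 = 0 | 0 | c.0 | c.(0 + 0) | (0 | 0 + c.0)\{b,c} → —c→ p6, —c→ p7
  p4 = 0 | 0 | 0 | c.(0 + 0) | (a.(0 | 0 + c.0))\{b,c} → —a→ p6, —c→ p8
  p5 = 0 | 0 | c.0 | (0 + 0) | (a.(0 | 0 + c.0))\{b,c} → —a→ p7, —c→ p8
  p6 = 0 | 0 | 0 | c.(0 + 0) | (0 | 0 + c.0)\{b,c} → —c→ p9
  p7 = 0 | 0 | c.0 | (0 + 0) | (0 | 0 + c.0)\{b,c} → —c→ p9
  p8 = 0 | 0 | 0 | (0 + 0) | (a.(0 | 0 + c.0))\{b,c} → —a→ p9
  p9 = 0 | 0 | 0 | (0 + 0) | (0 | 0 + c.0)\{b,c} → ∅
Reachable graph of Q (10 states):
  q0 = b.(0 | 0 | b.0 | c.(0 + 0)) | (a.(0 | 0 + c.0))\{b,c} → —a→ q1, —b→ q2
  q1 = b.(0 | 0 | b.0 | c.(0 + 0)) | (0 | 0 + c.0)\{b,c} → —b→ q3
  q2 = 0 | 0 | b.0 | c.(0 + 0) | (a.(0 | 0 + c.0))\{b,c} → —a→ q3, —b→ q4, —c→ q5
  q3 = 0 | 0 | b.0 | c.(0 + 0) | (0 | 0 + c.0)\{b,c} → —b→ q6, —c→ q7
  q4 = 0 | 0 | 0 | c.(0 + 0) | (a.(0 | 0 + c.0))\{b,c} → —a→ q6, —c→ q8
  q5 = 0 | 0 | b.0 | (0 + 0) | (a.(0 | 0 + c.0))\{b,c} → —a→ q7, —b→ q8
  q6 = 0 | 0 | 0 | c.(0 + 0) | (0 | 0 + c.0)\{b,c} → —c→ q9
  q7 = 0 | 0 | b.0 | (0 + 0) | (0 | 0 + c.0)\{b,c} → —b→ q9
  q8 = 0 | 0 | 0 | (0 + 0) | (a.(0 | 0 + c.0))\{b,c} → —a→ q9
  q9 = 0 | 0 | 0 | (0 + 0) | (0 | 0 + c.0)\{b,c} → ∅
Trace ⟨bcc⟩ through P, begin at {p0}:
  [1] b ⇒ {p2}
  [2] c ⇒ {p4, p5}
  [3] c ⇒ {p8}
  ✓ P
Trace ⟨bcc⟩ through Q, begin at {q0}:
  [1] b ⇒ {q2}
  [2] c ⇒ {q5}
  [3] c ⇒ ∅ (Q stuck)

NO — witness ⟨bcc⟩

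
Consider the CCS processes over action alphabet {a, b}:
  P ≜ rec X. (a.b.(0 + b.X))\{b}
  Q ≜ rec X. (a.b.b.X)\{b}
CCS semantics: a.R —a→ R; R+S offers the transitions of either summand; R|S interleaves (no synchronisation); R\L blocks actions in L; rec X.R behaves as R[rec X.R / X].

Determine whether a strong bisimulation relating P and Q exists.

P ~ Q

P's transition system — 2 states:
  s0 = rec X. (a.b.(0 + b.X))\{b} → —a→ s1
  s1 = (b.(0 + b.(rec X. (a.b.(0 + b.X))\{b})))\{b} → deadlocked
Q's transition system — 2 states:
  t0 = rec X. (a.b.b.X)\{b} → —a→ t1
  t1 = (b.b.(rec X. (a.b.b.X)\{b}))\{b} → deadlocked
Bisimilarity quotient blocks:
  B0 = {s0, t0}
  B1 = {s1, t1}
s0 ∈ B0, t0 ∈ B0 → same block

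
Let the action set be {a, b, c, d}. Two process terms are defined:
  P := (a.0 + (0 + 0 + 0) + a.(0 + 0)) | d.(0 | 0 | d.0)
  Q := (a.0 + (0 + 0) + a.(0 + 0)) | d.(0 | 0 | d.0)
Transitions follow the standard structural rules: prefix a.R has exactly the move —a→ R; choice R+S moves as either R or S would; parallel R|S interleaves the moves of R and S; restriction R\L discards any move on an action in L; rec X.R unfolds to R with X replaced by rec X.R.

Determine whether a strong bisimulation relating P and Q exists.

Reachable graph of P (9 states):
  m0 = (a.0 + (0 + 0 + 0) + a.(0 + 0)) | d.(0 | 0 | d.0) | =a=> m1, =a=> m2, =d=> m3
  m1 = (0 + 0) | d.(0 | 0 | d.0) | =d=> m4
  m2 = 0 | d.(0 | 0 | d.0) | =d=> m5
  m3 = (a.0 + (0 + 0 + 0) + a.(0 + 0)) | (0 | 0 | d.0) | =a=> m4, =a=> m5, =d=> m6
  m4 = (0 + 0) | (0 | 0 | d.0) | =d=> m7
  m5 = 0 | (0 | 0 | d.0) | =d=> m8
  m6 = (a.0 + (0 + 0 + 0) + a.(0 + 0)) | (0 | 0 | 0) | =a=> m7, =a=> m8
  m7 = (0 + 0) | (0 | 0 | 0) | (no moves)
  m8 = 0 | (0 | 0 | 0) | (no moves)
Reachable graph of Q (9 states):
  n0 = (a.0 + (0 + 0) + a.(0 + 0)) | d.(0 | 0 | d.0) | =a=> n1, =a=> n2, =d=> n3
  n1 = (0 + 0) | d.(0 | 0 | d.0) | =d=> n4
  n2 = 0 | d.(0 | 0 | d.0) | =d=> n5
  n3 = (a.0 + (0 + 0) + a.(0 + 0)) | (0 | 0 | d.0) | =a=> n4, =a=> n5, =d=> n6
  n4 = (0 + 0) | (0 | 0 | d.0) | =d=> n7
  n5 = 0 | (0 | 0 | d.0) | =d=> n8
  n6 = (a.0 + (0 + 0) + a.(0 + 0)) | (0 | 0 | 0) | =a=> n7, =a=> n8
  n7 = (0 + 0) | (0 | 0 | 0) | (no moves)
  n8 = 0 | (0 | 0 | 0) | (no moves)
Bisimilarity quotient blocks:
  B0 = {m0, n0}
  B1 = {m3, n3}
  B2 = {m6, n6}
  B3 = {m7, m8, n7, n8}
  B4 = {m4, m5, n4, n5}
  B5 = {m1, m2, n1, n2}
m0 ∈ B0, n0 ∈ B0 → same block

bisimilar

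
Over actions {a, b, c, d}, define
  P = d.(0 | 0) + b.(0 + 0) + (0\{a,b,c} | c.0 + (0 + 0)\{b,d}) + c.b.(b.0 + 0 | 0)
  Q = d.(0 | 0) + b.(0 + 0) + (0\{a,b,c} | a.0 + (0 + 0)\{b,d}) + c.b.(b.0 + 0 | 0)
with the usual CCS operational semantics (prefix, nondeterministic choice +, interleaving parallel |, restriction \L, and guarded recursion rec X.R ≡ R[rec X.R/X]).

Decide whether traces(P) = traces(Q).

NO — witness ⟨a⟩

LTS(P): 7 reachable states
  u0 = d.(0 | 0) + b.(0 + 0) + (0\{a,b,c} | c.0 + (0 + 0)\{b,d}) + c.b.(b.0 + 0 | 0) :: --b--▸ u1, --c--▸ u2, --c--▸ u3, --d--▸ u4
  u1 = 0 + 0 :: ·
  u2 = 0\{a,b,c} | 0 :: ·
  u3 = b.(b.0 + 0 | 0) :: --b--▸ u5
  u4 = 0 | 0 :: ·
  u5 = b.0 + 0 | 0 :: --b--▸ u6
  u6 = 0 :: ·
LTS(Q): 7 reachable states
  v0 = d.(0 | 0) + b.(0 + 0) + (0\{a,b,c} | a.0 + (0 + 0)\{b,d}) + c.b.(b.0 + 0 | 0) :: --a--▸ v1, --b--▸ v2, --c--▸ v3, --d--▸ v4
  v1 = 0\{a,b,c} | 0 :: ·
  v2 = 0 + 0 :: ·
  v3 = b.(b.0 + 0 | 0) :: --b--▸ v5
  v4 = 0 | 0 :: ·
  v5 = b.0 + 0 | 0 :: --b--▸ v6
  v6 = 0 :: ·
Executing a from Q (initial set {v0}):
  after a @ step 1: {v1}
  Q completes σ.
Executing a from P (initial set {u0}):
  after a @ step 1: no successor for P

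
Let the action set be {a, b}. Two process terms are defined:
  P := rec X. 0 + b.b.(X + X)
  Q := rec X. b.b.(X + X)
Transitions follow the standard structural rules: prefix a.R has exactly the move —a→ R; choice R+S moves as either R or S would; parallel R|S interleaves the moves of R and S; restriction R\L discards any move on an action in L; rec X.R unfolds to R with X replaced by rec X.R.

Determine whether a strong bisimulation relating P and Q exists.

Reachable graph of P (3 states):
  p0 = rec X. 0 + b.b.(X + X) :: -b-> p1
  p1 = b.((rec X. 0 + b.b.(X + X)) + (rec X. 0 + b.b.(X + X))) :: -b-> p2
  p2 = (rec X. 0 + b.b.(X + X)) + (rec X. 0 + b.b.(X + X)) :: -b-> p1
Reachable graph of Q (3 states):
  q0 = rec X. b.b.(X + X) :: -b-> q1
  q1 = b.((rec X. b.b.(X + X)) + (rec X. b.b.(X + X))) :: -b-> q2
  q2 = (rec X. b.b.(X + X)) + (rec X. b.b.(X + X)) :: -b-> q1
Coarsest stable partition (strong bisimilarity classes):
  B0 = {p0, p1, p2, q0, q1, q2}
p0 ∈ B0, q0 ∈ B0 → same block

YES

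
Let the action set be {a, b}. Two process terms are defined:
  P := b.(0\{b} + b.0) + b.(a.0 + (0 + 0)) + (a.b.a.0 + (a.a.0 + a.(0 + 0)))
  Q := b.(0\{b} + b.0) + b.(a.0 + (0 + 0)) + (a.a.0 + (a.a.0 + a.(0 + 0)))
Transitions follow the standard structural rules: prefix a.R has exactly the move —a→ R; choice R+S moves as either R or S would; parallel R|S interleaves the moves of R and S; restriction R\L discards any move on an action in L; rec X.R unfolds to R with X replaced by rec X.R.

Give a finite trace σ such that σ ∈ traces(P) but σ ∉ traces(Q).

ab

LTS(P): 7 reachable states
  u0 = b.(0\{b} + b.0) + b.(a.0 + (0 + 0)) + (a.b.a.0 + (a.a.0 + a.(0 + 0))) → -a-> u1, -a-> u2, -a-> u3, -b-> u4, -b-> u5
  u1 = 0 + 0 → (no moves)
  u2 = a.0 → -a-> u6
  u3 = b.a.0 → -b-> u2
  u4 = 0\{b} + b.0 → -b-> u6
  u5 = a.0 + (0 + 0) → -a-> u6
  u6 = 0 → (no moves)
LTS(Q): 6 reachable states
  v0 = b.(0\{b} + b.0) + b.(a.0 + (0 + 0)) + (a.a.0 + (a.a.0 + a.(0 + 0))) → -a-> v1, -a-> v2, -b-> v3, -b-> v4
  v1 = 0 + 0 → (no moves)
  v2 = a.0 → -a-> v5
  v3 = 0\{b} + b.0 → -b-> v5
  v4 = a.0 + (0 + 0) → -a-> v5
  v5 = 0 → (no moves)
Run σ = ⟨ab⟩ on P: start {u0}
  [1] a ⇒ {u1, u2, u3}
  [2] b ⇒ {u2}
  — P admits the full trace.
Run σ = ⟨ab⟩ on Q: start {v0}
  [1] a ⇒ {v1, v2}
  [2] b ⇒ ∅ (Q stuck)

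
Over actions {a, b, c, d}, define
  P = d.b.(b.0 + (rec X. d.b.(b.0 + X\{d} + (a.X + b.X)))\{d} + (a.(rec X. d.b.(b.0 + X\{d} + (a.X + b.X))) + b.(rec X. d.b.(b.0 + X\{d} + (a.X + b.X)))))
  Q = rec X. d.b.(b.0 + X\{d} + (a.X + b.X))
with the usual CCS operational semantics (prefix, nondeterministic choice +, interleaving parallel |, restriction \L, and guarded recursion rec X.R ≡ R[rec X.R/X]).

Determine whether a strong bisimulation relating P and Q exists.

bisimilar

P's transition system — 5 states:
  m0 = d.b.(b.0 + (rec X. d.b.(b.0 + X\{d} + (a.X + b.X)))\{d} + (a.(rec X. d.b.(b.0 + X\{d} + (a.X + b.X))) + b.(rec X. d.b.(b.0 + X\{d} + (a.X + b.X))))) :: —d→ m1
  m1 = b.(b.0 + (rec X. d.b.(b.0 + X\{d} + (a.X + b.X)))\{d} + (a.(rec X. d.b.(b.0 + X\{d} + (a.X + b.X))) + b.(rec X. d.b.(b.0 + X\{d} + (a.X + b.X))))) :: —b→ m2
  m2 = b.0 + (rec X. d.b.(b.0 + X\{d} + (a.X + b.X)))\{d} + (a.(rec X. d.b.(b.0 + X\{d} + (a.X + b.X))) + b.(rec X. d.b.(b.0 + X\{d} + (a.X + b.X)))) :: —a→ m3, —b→ m3, —b→ m4
  m3 = rec X. d.b.(b.0 + X\{d} + (a.X + b.X)) :: —d→ m1
  m4 = 0 :: (no moves)
Q's transition system — 4 states:
  n0 = rec X. d.b.(b.0 + X\{d} + (a.X + b.X)) :: —d→ n1
  n1 = b.(b.0 + (rec X. d.b.(b.0 + X\{d} + (a.X + b.X)))\{d} + (a.(rec X. d.b.(b.0 + X\{d} + (a.X + b.X))) + b.(rec X. d.b.(b.0 + X\{d} + (a.X + b.X))))) :: —b→ n2
  n2 = b.0 + (rec X. d.b.(b.0 + X\{d} + (a.X + b.X)))\{d} + (a.(rec X. d.b.(b.0 + X\{d} + (a.X + b.X))) + b.(rec X. d.b.(b.0 + X\{d} + (a.X + b.X)))) :: —a→ n0, —b→ n0, —b→ n3
  n3 = 0 :: (no moves)
Coarsest stable partition (strong bisimilarity classes):
  B0 = {m0, m3, n0}
  B1 = {m1, n1}
  B2 = {m2, n2}
  B3 = {m4, n3}
m0 ∈ B0, n0 ∈ B0 → same block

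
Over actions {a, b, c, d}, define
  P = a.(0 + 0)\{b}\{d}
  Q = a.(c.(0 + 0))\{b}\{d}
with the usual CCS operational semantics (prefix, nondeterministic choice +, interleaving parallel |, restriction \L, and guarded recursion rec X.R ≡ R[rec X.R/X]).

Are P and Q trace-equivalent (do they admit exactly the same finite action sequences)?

Reachable graph of P (2 states):
  s0 = a.(0 + 0)\{b}\{d} ⊢ -a-> s1
  s1 = (0 + 0)\{b}\{d} ⊢ ∅
Reachable graph of Q (3 states):
  t0 = a.(c.(0 + 0))\{b}\{d} ⊢ -a-> t1
  t1 = (c.(0 + 0))\{b}\{d} ⊢ -c-> t2
  t2 = (0 + 0)\{b}\{d} ⊢ ∅
Run σ = ⟨ac⟩ on Q: start {t0}
  after a @ step 1: {t1}
  after c @ step 2: {t2}
  Q completes σ.
Run σ = ⟨ac⟩ on P: start {s0}
  after a @ step 1: {s1}
  after c @ step 2: no successor for P

NO — witness ⟨ac⟩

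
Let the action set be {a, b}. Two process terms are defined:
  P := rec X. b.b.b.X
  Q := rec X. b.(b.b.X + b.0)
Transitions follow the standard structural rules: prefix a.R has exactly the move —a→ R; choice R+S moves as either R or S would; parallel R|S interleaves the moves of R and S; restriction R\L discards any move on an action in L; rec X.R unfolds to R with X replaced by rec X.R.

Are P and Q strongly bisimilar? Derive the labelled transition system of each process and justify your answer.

P's transition system — 3 states:
  m0 = rec X. b.b.b.X ⊢ ··b··> m1
  m1 = b.b.(rec X. b.b.b.X) ⊢ ··b··> m2
  m2 = b.(rec X. b.b.b.X) ⊢ ··b··> m0
Q's transition system — 4 states:
  n0 = rec X. b.(b.b.X + b.0) ⊢ ··b··> n1
  n1 = b.b.(rec X. b.(b.b.X + b.0)) + b.0 ⊢ ··b··> n2, ··b··> n3
  n2 = 0 ⊢ ·
  n3 = b.(rec X. b.(b.b.X + b.0)) ⊢ ··b··> n0
Bisimilarity quotient blocks:
  B0 = {m0, m1, m2}
  B1 = {n0}
  B2 = {n1}
  B3 = {n3}
  B4 = {n2}
m0 ∈ B0, n0 ∈ B1 → different blocks

P ≁ Q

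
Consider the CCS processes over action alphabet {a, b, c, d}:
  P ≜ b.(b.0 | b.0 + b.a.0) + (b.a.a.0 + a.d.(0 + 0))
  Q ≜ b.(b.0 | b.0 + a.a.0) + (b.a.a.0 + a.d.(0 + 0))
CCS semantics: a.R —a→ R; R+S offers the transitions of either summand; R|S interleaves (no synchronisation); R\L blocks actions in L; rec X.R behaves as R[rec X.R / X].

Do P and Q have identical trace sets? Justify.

NO — witness ⟨bba⟩

LTS(P): 10 reachable states
  s0 = b.(b.0 | b.0 + b.a.0) + (b.a.a.0 + a.d.(0 + 0)) | --a--▸ s1, --b--▸ s2, --b--▸ s3
  s1 = d.(0 + 0) | --d--▸ s4
  s2 = a.a.0 | --a--▸ s5
  s3 = b.0 | b.0 + b.a.0 | --b--▸ s5, --b--▸ s6, --b--▸ s7
  s4 = 0 + 0 | stopped
  s5 = a.0 | --a--▸ s8
  s6 = 0 | b.0 | --b--▸ s9
  s7 = b.0 | 0 | --b--▸ s9
  s8 = 0 | stopped
  s9 = 0 | 0 | stopped
LTS(Q): 10 reachable states
  t0 = b.(b.0 | b.0 + a.a.0) + (b.a.a.0 + a.d.(0 + 0)) | --a--▸ t1, --b--▸ t2, --b--▸ t3
  t1 = d.(0 + 0) | --d--▸ t4
  t2 = a.a.0 | --a--▸ t5
  t3 = b.0 | b.0 + a.a.0 | --a--▸ t5, --b--▸ t6, --b--▸ t7
  t4 = 0 + 0 | stopped
  t5 = a.0 | --a--▸ t8
  t6 = 0 | b.0 | --b--▸ t9
  t7 = b.0 | 0 | --b--▸ t9
  t8 = 0 | stopped
  t9 = 0 | 0 | stopped
Trace ⟨bba⟩ through P, begin at {s0}:
  [1] b ⇒ {s2, s3}
  [2] b ⇒ {s5, s6, s7}
  [3] a ⇒ {s8}
  ✓ P
Trace ⟨bba⟩ through Q, begin at {t0}:
  [1] b ⇒ {t2, t3}
  [2] b ⇒ {t6, t7}
  [3] a ⇒ no successor for Q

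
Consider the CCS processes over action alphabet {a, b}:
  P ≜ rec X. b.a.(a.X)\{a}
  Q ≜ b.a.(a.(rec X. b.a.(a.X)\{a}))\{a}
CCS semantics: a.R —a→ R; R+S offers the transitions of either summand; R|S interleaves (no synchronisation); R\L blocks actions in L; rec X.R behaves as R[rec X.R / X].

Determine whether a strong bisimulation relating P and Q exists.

YES

Reachable graph of P (3 states):
  s0 = rec X. b.a.(a.X)\{a} ⊢ —b→ s1
  s1 = a.(a.(rec X. b.a.(a.X)\{a}))\{a} ⊢ —a→ s2
  s2 = (a.(rec X. b.a.(a.X)\{a}))\{a} ⊢ ·
Reachable graph of Q (3 states):
  t0 = b.a.(a.(rec X. b.a.(a.X)\{a}))\{a} ⊢ —b→ t1
  t1 = a.(a.(rec X. b.a.(a.X)\{a}))\{a} ⊢ —a→ t2
  t2 = (a.(rec X. b.a.(a.X)\{a}))\{a} ⊢ ·
Partition-refinement fixed point:
  B0 = {s0, t0}
  B1 = {s1, t1}
  B2 = {s2, t2}
s0 ∈ B0, t0 ∈ B0 → same block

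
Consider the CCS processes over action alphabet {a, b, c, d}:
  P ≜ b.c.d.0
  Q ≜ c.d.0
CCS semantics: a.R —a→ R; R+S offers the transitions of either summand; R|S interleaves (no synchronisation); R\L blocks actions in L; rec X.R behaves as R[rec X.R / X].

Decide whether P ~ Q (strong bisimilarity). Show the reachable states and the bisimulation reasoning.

not bisimilar

P's transition system — 4 states:
  m0 = b.c.d.0 ⊢ --b--▸ m1
  m1 = c.d.0 ⊢ --c--▸ m2
  m2 = d.0 ⊢ --d--▸ m3
  m3 = 0 ⊢ deadlocked
Q's transition system — 3 states:
  n0 = c.d.0 ⊢ --c--▸ n1
  n1 = d.0 ⊢ --d--▸ n2
  n2 = 0 ⊢ deadlocked
Partition-refinement fixed point:
  B0 = {m0}
  B1 = {m1, n0}
  B2 = {m2, n1}
  B3 = {m3, n2}
m0 ∈ B0, n0 ∈ B1 → different blocks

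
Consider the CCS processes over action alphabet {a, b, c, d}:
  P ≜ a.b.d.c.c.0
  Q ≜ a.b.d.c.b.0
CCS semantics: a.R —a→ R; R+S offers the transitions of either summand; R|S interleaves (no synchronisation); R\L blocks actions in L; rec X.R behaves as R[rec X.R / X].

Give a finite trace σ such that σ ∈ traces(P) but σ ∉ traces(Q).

abdcc

LTS(P): 6 reachable states
  u0 = a.b.d.c.c.0 | --a--▸ u1
  u1 = b.d.c.c.0 | --b--▸ u2
  u2 = d.c.c.0 | --d--▸ u3
  u3 = c.c.0 | --c--▸ u4
  u4 = c.0 | --c--▸ u5
  u5 = 0 | ·
LTS(Q): 6 reachable states
  v0 = a.b.d.c.b.0 | --a--▸ v1
  v1 = b.d.c.b.0 | --b--▸ v2
  v2 = d.c.b.0 | --d--▸ v3
  v3 = c.b.0 | --c--▸ v4
  v4 = b.0 | --b--▸ v5
  v5 = 0 | ·
Run σ = ⟨abdcc⟩ on P: start {u0}
  after a @ step 1: {u1}
  after b @ step 2: {u2}
  after d @ step 3: {u3}
  after c @ step 4: {u4}
  after c @ step 5: {u5}
  ✓ P
Run σ = ⟨abdcc⟩ on Q: start {v0}
  after a @ step 1: {v1}
  after b @ step 2: {v2}
  after d @ step 3: {v3}
  after c @ step 4: {v4}
  after c @ step 5: no successor for Q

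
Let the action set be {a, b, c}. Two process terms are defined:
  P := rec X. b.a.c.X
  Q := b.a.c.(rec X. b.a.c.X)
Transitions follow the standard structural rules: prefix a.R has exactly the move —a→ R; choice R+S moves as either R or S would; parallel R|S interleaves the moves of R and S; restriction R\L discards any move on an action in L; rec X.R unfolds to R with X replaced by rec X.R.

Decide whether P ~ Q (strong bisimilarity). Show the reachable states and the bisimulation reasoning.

bisimilar

Reachable graph of P (3 states):
  p0 = rec X. b.a.c.X → =b=> p1
  p1 = a.c.(rec X. b.a.c.X) → =a=> p2
  p2 = c.(rec X. b.a.c.X) → =c=> p0
Reachable graph of Q (4 states):
  q0 = b.a.c.(rec X. b.a.c.X) → =b=> q1
  q1 = a.c.(rec X. b.a.c.X) → =a=> q2
  q2 = c.(rec X. b.a.c.X) → =c=> q3
  q3 = rec X. b.a.c.X → =b=> q1
Bisimilarity quotient blocks:
  B0 = {p0, q0, q3}
  B1 = {p1, q1}
  B2 = {p2, q2}
p0 ∈ B0, q0 ∈ B0 → same block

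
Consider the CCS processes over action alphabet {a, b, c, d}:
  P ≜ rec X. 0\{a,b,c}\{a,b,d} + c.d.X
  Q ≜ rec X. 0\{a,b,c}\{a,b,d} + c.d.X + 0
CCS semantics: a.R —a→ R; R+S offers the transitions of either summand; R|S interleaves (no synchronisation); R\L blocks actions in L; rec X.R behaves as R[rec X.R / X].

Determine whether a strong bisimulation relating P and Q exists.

YES

Reachable graph of P (2 states):
  p0 = rec X. 0\{a,b,c}\{a,b,d} + c.d.X → --c--▸ p1
  p1 = d.(rec X. 0\{a,b,c}\{a,b,d} + c.d.X) → --d--▸ p0
Reachable graph of Q (2 states):
  q0 = rec X. 0\{a,b,c}\{a,b,d} + c.d.X + 0 → --c--▸ q1
  q1 = d.(rec X. 0\{a,b,c}\{a,b,d} + c.d.X + 0) → --d--▸ q0
Coarsest stable partition (strong bisimilarity classes):
  B0 = {p0, q0}
  B1 = {p1, q1}
p0 ∈ B0, q0 ∈ B0 → same block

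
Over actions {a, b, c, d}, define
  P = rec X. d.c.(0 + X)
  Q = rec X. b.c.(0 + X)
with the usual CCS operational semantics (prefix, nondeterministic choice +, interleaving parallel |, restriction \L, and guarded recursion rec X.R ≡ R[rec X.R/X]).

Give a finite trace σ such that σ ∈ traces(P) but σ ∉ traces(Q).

d

Reachable graph of P (3 states):
  u0 = rec X. d.c.(0 + X) :: ··d··> u1
  u1 = c.(0 + (rec X. d.c.(0 + X))) :: ··c··> u2
  u2 = 0 + (rec X. d.c.(0 + X)) :: ··d··> u1
Reachable graph of Q (3 states):
  v0 = rec X. b.c.(0 + X) :: ··b··> v1
  v1 = c.(0 + (rec X. b.c.(0 + X))) :: ··c··> v2
  v2 = 0 + (rec X. b.c.(0 + X)) :: ··b··> v1
Run σ = ⟨d⟩ on P: start {u0}
  step 1 (d): {u1}
  — P admits the full trace.
Run σ = ⟨d⟩ on Q: start {v0}
  step 1 (d): ∅ (Q stuck)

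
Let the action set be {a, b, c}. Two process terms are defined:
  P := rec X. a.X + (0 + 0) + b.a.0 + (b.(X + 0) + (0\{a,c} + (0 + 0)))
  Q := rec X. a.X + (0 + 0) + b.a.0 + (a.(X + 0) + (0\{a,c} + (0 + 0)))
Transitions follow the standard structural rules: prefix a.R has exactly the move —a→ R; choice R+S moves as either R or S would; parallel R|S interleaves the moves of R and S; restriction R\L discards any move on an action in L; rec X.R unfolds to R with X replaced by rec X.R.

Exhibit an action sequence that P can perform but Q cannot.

P's transition system — 4 states:
  p0 = rec X. a.X + (0 + 0) + b.a.0 + (b.(X + 0) + (0\{a,c} + (0 + 0))) :: =a=> p0, =b=> p1, =b=> p2
  p1 = (rec X. a.X + (0 + 0) + b.a.0 + (b.(X + 0) + (0\{a,c} + (0 + 0)))) + 0 :: =a=> p0, =b=> p1, =b=> p2
  p2 = a.0 :: =a=> p3
  p3 = 0 :: (no moves)
Q's transition system — 4 states:
  q0 = rec X. a.X + (0 + 0) + b.a.0 + (a.(X + 0) + (0\{a,c} + (0 + 0))) :: =a=> q0, =a=> q1, =b=> q2
  q1 = (rec X. a.X + (0 + 0) + b.a.0 + (a.(X + 0) + (0\{a,c} + (0 + 0)))) + 0 :: =a=> q0, =a=> q1, =b=> q2
  q2 = a.0 :: =a=> q3
  q3 = 0 :: (no moves)
Trace ⟨bb⟩ through P, begin at {p0}:
  after b @ step 1: {p1, p2}
  after b @ step 2: {p1, p2}
  P completes σ.
Trace ⟨bb⟩ through Q, begin at {q0}:
  after b @ step 1: {q2}
  after b @ step 2: ∅ (Q stuck)

bb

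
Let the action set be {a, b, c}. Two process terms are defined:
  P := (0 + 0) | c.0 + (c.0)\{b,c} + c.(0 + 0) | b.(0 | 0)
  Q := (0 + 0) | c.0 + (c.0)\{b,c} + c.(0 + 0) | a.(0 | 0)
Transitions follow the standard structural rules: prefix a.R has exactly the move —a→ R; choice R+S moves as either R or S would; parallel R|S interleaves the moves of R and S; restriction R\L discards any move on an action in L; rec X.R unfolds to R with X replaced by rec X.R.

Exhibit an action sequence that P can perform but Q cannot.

b

Reachable graph of P (5 states):
  m0 = (0 + 0) | c.0 + (c.0)\{b,c} + c.(0 + 0) | b.(0 | 0) | ··b··> m1, ··c··> m2, ··c··> m3
  m1 = c.(0 + 0) | (0 | 0) | ··c··> m4
  m2 = (0 + 0) | 0 | ·
  m3 = (0 + 0) | b.(0 | 0) | ··b··> m4
  m4 = (0 + 0) | (0 | 0) | ·
Reachable graph of Q (5 states):
  n0 = (0 + 0) | c.0 + (c.0)\{b,c} + c.(0 + 0) | a.(0 | 0) | ··a··> n1, ··c··> n2, ··c··> n3
  n1 = c.(0 + 0) | (0 | 0) | ··c··> n4
  n2 = (0 + 0) | 0 | ·
  n3 = (0 + 0) | a.(0 | 0) | ··a··> n4
  n4 = (0 + 0) | (0 | 0) | ·
Run σ = ⟨b⟩ on P: start {m0}
  step 1 (b): {m1}
  ✓ P
Run σ = ⟨b⟩ on Q: start {n0}
  step 1 (b): ∅  — Q cannot continue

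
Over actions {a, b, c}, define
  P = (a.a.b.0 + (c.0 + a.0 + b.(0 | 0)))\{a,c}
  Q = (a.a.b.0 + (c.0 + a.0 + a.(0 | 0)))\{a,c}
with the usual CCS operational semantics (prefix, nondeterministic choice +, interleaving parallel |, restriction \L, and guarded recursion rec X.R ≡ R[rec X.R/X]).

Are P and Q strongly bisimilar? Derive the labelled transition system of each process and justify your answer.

P's transition system — 2 states:
  p0 = (a.a.b.0 + (c.0 + a.0 + b.(0 | 0)))\{a,c} | —b→ p1
  p1 = (0 | 0)\{a,c} | stopped
Q's transition system — 1 states:
  q0 = (a.a.b.0 + (c.0 + a.0 + a.(0 | 0)))\{a,c} | stopped
Bisimilarity quotient blocks:
  B0 = {p0}
  B1 = {p1, q0}
p0 ∈ B0, q0 ∈ B1 → different blocks

P ≁ Q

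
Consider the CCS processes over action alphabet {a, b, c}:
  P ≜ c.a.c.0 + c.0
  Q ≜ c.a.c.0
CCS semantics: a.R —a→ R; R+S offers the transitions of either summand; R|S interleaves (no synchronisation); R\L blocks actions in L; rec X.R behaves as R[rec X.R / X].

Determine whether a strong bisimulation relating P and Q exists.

LTS(P): 4 reachable states
  s0 = c.a.c.0 + c.0 | =c=> s1, =c=> s2
  s1 = 0 | ∅
  s2 = a.c.0 | =a=> s3
  s3 = c.0 | =c=> s1
LTS(Q): 4 reachable states
  t0 = c.a.c.0 | =c=> t1
  t1 = a.c.0 | =a=> t2
  t2 = c.0 | =c=> t3
  t3 = 0 | ∅
Partition-refinement fixed point:
  B0 = {s0}
  B1 = {s2, t1}
  B2 = {s3, t2}
  B3 = {s1, t3}
  B4 = {t0}
s0 ∈ B0, t0 ∈ B4 → different blocks

P ≁ Q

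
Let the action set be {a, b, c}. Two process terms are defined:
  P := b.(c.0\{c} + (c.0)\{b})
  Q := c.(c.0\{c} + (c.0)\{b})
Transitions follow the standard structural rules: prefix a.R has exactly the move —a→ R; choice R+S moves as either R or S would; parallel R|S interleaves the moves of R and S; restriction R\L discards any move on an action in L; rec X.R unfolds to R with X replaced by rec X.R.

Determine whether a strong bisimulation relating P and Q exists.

NO

P's transition system — 4 states:
  m0 = b.(c.0\{c} + (c.0)\{b}) | =b=> m1
  m1 = c.0\{c} + (c.0)\{b} | =c=> m2, =c=> m3
  m2 = 0\{b} | ·
  m3 = 0\{c} | ·
Q's transition system — 4 states:
  n0 = c.(c.0\{c} + (c.0)\{b}) | =c=> n1
  n1 = c.0\{c} + (c.0)\{b} | =c=> n2, =c=> n3
  n2 = 0\{b} | ·
  n3 = 0\{c} | ·
Coarsest stable partition (strong bisimilarity classes):
  B0 = {m0}
  B1 = {m1, n1}
  B2 = {m2, m3, n2, n3}
  B3 = {n0}
m0 ∈ B0, n0 ∈ B3 → different blocks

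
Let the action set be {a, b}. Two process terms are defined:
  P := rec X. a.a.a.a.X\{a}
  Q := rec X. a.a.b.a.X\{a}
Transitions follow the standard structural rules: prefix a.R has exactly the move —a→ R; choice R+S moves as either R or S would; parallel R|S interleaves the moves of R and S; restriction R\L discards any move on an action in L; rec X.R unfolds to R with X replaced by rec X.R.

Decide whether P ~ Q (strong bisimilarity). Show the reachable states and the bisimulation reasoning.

Reachable graph of P (5 states):
  p0 = rec X. a.a.a.a.X\{a} → ··a··> p1
  p1 = a.a.a.(rec X. a.a.a.a.X\{a})\{a} → ··a··> p2
  p2 = a.a.(rec X. a.a.a.a.X\{a})\{a} → ··a··> p3
  p3 = a.(rec X. a.a.a.a.X\{a})\{a} → ··a··> p4
  p4 = (rec X. a.a.a.a.X\{a})\{a} → deadlocked
Reachable graph of Q (5 states):
  q0 = rec X. a.a.b.a.X\{a} → ··a··> q1
  q1 = a.b.a.(rec X. a.a.b.a.X\{a})\{a} → ··a··> q2
  q2 = b.a.(rec X. a.a.b.a.X\{a})\{a} → ··b··> q3
  q3 = a.(rec X. a.a.b.a.X\{a})\{a} → ··a··> q4
  q4 = (rec X. a.a.b.a.X\{a})\{a} → deadlocked
Bisimilarity quotient blocks:
  B0 = {p0}
  B1 = {p1}
  B2 = {p2}
  B3 = {p3, q3}
  B4 = {p4, q4}
  B5 = {q0}
  B6 = {q1}
  B7 = {q2}
p0 ∈ B0, q0 ∈ B5 → different blocks

NO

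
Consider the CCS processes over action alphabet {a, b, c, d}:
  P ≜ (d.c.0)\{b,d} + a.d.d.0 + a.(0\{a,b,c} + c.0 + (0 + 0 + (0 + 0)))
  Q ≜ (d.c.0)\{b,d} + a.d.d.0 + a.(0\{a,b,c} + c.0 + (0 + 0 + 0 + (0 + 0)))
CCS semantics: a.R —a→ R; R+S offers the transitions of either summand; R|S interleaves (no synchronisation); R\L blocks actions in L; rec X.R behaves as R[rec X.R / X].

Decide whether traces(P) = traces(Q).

YES

LTS(P): 5 reachable states
  s0 = (d.c.0)\{b,d} + a.d.d.0 + a.(0\{a,b,c} + c.0 + (0 + 0 + (0 + 0))) → -a-> s1, -a-> s2
  s1 = 0\{a,b,c} + c.0 + (0 + 0 + (0 + 0)) → -c-> s3
  s2 = d.d.0 → -d-> s4
  s3 = 0 → stopped
  s4 = d.0 → -d-> s3
LTS(Q): 5 reachable states
  t0 = (d.c.0)\{b,d} + a.d.d.0 + a.(0\{a,b,c} + c.0 + (0 + 0 + 0 + (0 + 0))) → -a-> t1, -a-> t2
  t1 = 0\{a,b,c} + c.0 + (0 + 0 + 0 + (0 + 0)) → -c-> t3
  t2 = d.d.0 → -d-> t4
  t3 = 0 → stopped
  t4 = d.0 → -d-> t3
Coarsest stable partition (strong bisimilarity classes):
  B0 = {s0, t0}
  B1 = {s2, t2}
  B2 = {s4, t4}
  B3 = {s3, t3}
  B4 = {s1, t1}
s0 ∈ B0, t0 ∈ B0 → same block
Bisimilar ⇒ trace-equivalent.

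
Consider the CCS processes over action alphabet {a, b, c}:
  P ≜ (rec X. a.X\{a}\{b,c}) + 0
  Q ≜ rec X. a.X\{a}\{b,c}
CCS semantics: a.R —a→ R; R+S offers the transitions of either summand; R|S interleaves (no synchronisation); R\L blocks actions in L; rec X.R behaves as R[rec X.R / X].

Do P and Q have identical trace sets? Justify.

YES

Reachable graph of P (2 states):
  p0 = (rec X. a.X\{a}\{b,c}) + 0 has moves —a→ p1
  p1 = (rec X. a.X\{a}\{b,c})\{a}\{b,c} has moves stopped
Reachable graph of Q (2 states):
  q0 = rec X. a.X\{a}\{b,c} has moves —a→ q1
  q1 = (rec X. a.X\{a}\{b,c})\{a}\{b,c} has moves stopped
Coarsest stable partition (strong bisimilarity classes):
  B0 = {p0, q0}
  B1 = {p1, q1}
p0 ∈ B0, q0 ∈ B0 → same block
Bisimilar ⇒ trace-equivalent.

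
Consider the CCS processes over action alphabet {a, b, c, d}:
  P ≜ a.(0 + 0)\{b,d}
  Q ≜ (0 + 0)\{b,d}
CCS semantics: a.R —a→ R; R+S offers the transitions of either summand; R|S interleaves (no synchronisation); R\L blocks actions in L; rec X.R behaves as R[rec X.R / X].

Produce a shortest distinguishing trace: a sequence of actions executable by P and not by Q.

a

Reachable graph of P (2 states):
  p0 = a.(0 + 0)\{b,d} :: --a--▸ p1
  p1 = (0 + 0)\{b,d} :: stopped
Reachable graph of Q (1 states):
  q0 = (0 + 0)\{b,d} :: stopped
Executing a from P (initial set {p0}):
  after a @ step 1: {p1}
  ✓ P
Executing a from Q (initial set {q0}):
  after a @ step 1: ∅  — Q cannot continue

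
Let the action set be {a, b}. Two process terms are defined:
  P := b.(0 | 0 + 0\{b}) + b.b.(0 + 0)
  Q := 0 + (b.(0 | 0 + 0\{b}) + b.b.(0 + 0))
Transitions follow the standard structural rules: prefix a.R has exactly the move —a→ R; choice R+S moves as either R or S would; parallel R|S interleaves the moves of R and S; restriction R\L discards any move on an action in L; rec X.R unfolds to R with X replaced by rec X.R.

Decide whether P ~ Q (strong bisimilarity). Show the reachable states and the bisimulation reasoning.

P ~ Q

Reachable graph of P (4 states):
  u0 = b.(0 | 0 + 0\{b}) + b.b.(0 + 0) has moves -b-> u1, -b-> u2
  u1 = 0 | 0 + 0\{b} has moves ·
  u2 = b.(0 + 0) has moves -b-> u3
  u3 = 0 + 0 has moves ·
Reachable graph of Q (4 states):
  v0 = 0 + (b.(0 | 0 + 0\{b}) + b.b.(0 + 0)) has moves -b-> v1, -b-> v2
  v1 = 0 | 0 + 0\{b} has moves ·
  v2 = b.(0 + 0) has moves -b-> v3
  v3 = 0 + 0 has moves ·
Coarsest stable partition (strong bisimilarity classes):
  B0 = {u0, v0}
  B1 = {u2, v2}
  B2 = {u1, u3, v1, v3}
u0 ∈ B0, v0 ∈ B0 → same block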